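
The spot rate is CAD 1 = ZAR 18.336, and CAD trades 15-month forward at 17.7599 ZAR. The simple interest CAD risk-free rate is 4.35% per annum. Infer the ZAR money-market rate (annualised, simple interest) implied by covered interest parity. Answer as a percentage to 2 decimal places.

1.70%

T = 15/12 years.
CIP gives F = S · g_ZAR/g_CAD, so g_ZAR/g_CAD = 17.7599/18.336 = 0.9685809.
The CAD side grows by 1 + 0.0435×15/12 = 1.054375.
So the ZAR growth factor = 1.0212475.
(1.0212475 − 1)/T = 0.016998, i.e. 1.70%.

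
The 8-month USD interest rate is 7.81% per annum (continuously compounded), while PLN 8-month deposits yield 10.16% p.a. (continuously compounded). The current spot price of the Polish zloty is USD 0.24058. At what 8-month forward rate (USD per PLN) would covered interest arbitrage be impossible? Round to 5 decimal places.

T = 8/12 years.
USD growth factor: e^(0.0781×8/12) = 1.053446.
PLN growth factor: e^(0.1016×8/12) = 1.0700799.
So F = 0.24058 × 1.053446 / 1.0700799 = 0.2368403 (USD/PLN).

0.23684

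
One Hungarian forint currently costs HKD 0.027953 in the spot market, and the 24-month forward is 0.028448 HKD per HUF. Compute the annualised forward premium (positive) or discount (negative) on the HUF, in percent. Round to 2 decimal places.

+0.89%

T = 2 years.
(F − S)/S = (0.028448 − 0.027953)/0.027953 = 0.0177083.
Annualise by dividing by T: 0.0177083 / 2 = 0.008854 → 0.89%.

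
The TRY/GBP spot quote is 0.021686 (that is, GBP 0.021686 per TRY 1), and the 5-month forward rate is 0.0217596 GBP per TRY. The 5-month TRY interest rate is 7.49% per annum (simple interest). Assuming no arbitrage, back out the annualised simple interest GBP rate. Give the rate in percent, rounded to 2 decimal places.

8.33%

T = 5/12 years.
F/S = 0.0217596/0.021686 = 1.0033939 = (growth of GBP) / (growth of TRY).
TRY growth factor: 1 + 0.0749×5/12 = 1.0312083.
That pins the GBP growth at 1.0347081.
(1.0347081 − 1)/T = 0.083299, i.e. 8.33%.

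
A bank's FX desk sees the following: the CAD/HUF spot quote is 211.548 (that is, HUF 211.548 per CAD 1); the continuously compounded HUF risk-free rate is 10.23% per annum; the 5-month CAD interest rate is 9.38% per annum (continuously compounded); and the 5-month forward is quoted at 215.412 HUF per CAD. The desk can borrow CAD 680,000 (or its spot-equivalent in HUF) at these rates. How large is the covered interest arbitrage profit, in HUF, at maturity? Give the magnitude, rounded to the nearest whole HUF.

HUF 2,201,522

T = 5/12 years.
Route A — deposit CAD, sell forward: 680,000 × 1.0398571348 × 215.412 = HUF 152,318,439.48.
Route B — convert at spot, deposit HUF: 680,000 × 211.548 × 1.04354649153 = HUF 150,116,917.77.
The quoted forward overvalues CAD, so borrow HUF, buy CAD at spot, deposit the CAD at 9.38%, and sell the proceeds forward at 215.412.
Arbitrage profit = |152,318,439.48 − 150,116,917.77| = HUF 2,201,522.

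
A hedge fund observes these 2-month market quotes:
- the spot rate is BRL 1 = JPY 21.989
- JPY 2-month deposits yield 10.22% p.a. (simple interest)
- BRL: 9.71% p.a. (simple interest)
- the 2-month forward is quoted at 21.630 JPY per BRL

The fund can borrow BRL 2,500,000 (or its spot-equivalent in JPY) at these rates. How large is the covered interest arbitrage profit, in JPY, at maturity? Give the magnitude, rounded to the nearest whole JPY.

JPY 958,751

T = 2/12 years.
Keep in BRL, deliver into the forward: 2,500,000·1.0161833333·21.630 = JPY 54,950,113.75.
Swap to JPY now, deposit: 2,500,000·21.989·1.0170333333 = JPY 55,908,864.91.
The quoted forward undervalues BRL, so borrow BRL, convert to JPY at spot, deposit the JPY at 10.22%, and buy BRL forward at 21.630 to cover the loan.
Arbitrage profit = |54,950,113.75 − 55,908,864.91| = JPY 958,751.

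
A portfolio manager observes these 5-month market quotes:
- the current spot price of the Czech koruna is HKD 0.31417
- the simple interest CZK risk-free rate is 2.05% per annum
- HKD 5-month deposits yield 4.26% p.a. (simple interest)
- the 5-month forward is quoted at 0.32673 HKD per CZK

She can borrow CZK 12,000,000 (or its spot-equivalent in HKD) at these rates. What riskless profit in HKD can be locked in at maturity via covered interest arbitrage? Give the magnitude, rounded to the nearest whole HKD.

T = 5/12 years.
Keep in CZK, deliver into the forward: 12,000,000·1.008541667·0.32673 = HKD 3,954,249.83.
Swap to HKD now, deposit: 12,000,000·0.31417·1.017750 = HKD 3,836,958.21.
The quoted forward overvalues CZK, so borrow HKD, buy CZK at spot, deposit the CZK at 2.05%, and sell the proceeds forward at 0.32673.
Arbitrage profit = |3,954,249.83 − 3,836,958.21| = HKD 117,292.

HKD 117,292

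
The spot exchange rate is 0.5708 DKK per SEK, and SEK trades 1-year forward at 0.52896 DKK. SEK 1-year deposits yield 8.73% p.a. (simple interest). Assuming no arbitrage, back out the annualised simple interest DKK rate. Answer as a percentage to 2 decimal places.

T = 1 year.
By CIP, F/S equals the DKK-to-SEK growth ratio: 0.52896/0.5708 = 0.9266994.
The SEK side grows by 1 + 0.0873×1 = 1.087300.
Hence g_DKK = 1.0076003.
(1.0076003 − 1)/T = 0.007600, i.e. 0.76%.

0.76%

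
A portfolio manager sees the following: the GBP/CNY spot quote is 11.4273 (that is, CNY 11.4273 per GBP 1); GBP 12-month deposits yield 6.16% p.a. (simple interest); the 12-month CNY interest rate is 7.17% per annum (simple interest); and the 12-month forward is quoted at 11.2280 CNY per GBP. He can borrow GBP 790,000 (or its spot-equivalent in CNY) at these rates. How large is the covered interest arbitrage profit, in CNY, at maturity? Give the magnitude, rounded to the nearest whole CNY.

CNY 258,324

T = 1 year.
Keep in GBP, deliver into the forward: 790,000·1.061600·11.2280 = CNY 9,416,519.39.
Swap to CNY now, deposit: 790,000·11.4273·1.071700 = CNY 9,674,843.55.
The quoted forward undervalues GBP, so borrow GBP, convert to CNY at spot, deposit the CNY at 7.17%, and buy GBP forward at 11.2280 to cover the loan.
Profit = 9,674,843.55 − 9,416,519.39 = CNY 258,324.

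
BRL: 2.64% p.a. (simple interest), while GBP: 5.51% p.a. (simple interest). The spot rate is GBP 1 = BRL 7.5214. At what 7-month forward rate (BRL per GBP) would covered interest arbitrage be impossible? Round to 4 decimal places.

7.3994

T = 7/12 years.
Growth of 1 BRL over T: 1 + 0.0264×7/12 = 1.015400.
GBP growth factor: 1 + 0.0551×7/12 = 1.0321417.
So F = 7.5214 × 1.015400 / 1.0321417 = 7.399400 (BRL/GBP).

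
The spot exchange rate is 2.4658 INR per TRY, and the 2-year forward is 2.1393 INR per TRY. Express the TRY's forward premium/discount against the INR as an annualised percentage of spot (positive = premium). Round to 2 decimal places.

T = 2 years.
TRY trades forward at -13.24114% vs spot over the period.
×(1/T) gives -6.62% p.a.

-6.62%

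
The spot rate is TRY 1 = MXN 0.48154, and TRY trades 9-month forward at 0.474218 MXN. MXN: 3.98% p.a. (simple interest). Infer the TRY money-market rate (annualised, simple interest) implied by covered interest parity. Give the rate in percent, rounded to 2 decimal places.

T = 9/12 years.
By CIP, F/S equals the MXN-to-TRY growth ratio: 0.474218/0.48154 = 0.9847946.
MXN growth factor: 1 + 0.0398×9/12 = 1.029850.
Hence g_TRY = 1.0457511.
(1.0457511 − 1)/T = 0.061001, i.e. 6.10%.

6.10%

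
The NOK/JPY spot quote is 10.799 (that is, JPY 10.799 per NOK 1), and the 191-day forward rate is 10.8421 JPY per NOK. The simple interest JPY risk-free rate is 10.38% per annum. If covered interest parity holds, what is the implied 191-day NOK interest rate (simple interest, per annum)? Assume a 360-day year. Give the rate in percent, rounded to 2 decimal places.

T = 191/360 years.
By CIP, F/S equals the JPY-to-NOK growth ratio: 10.8421/10.799 = 1.0039911.
The JPY side grows by 1 + 0.1038×191/360 = 1.0550717.
Hence g_NOK = 1.0508775.
(1.0508775 − 1)/T = 0.095895, i.e. 9.59%.

9.59%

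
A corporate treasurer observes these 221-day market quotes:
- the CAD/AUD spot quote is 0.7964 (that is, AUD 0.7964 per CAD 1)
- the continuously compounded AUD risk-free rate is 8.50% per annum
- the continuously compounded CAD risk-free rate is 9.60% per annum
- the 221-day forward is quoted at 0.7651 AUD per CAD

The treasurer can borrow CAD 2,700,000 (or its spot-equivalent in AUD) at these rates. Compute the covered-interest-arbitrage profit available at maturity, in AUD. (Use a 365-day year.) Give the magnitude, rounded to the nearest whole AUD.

T = 221/365 years.
Invest the CAD and cover forward: 2,700,000 × 1.059848557 × 0.7651 = AUD 2,189,403.35.
Convert at spot and invest in AUD: 2,700,000 × 0.7964 × 1.05281313 = AUD 2,263,843.02.
The quoted forward undervalues CAD, so borrow CAD, convert to AUD at spot, deposit the AUD at 8.50%, and buy CAD forward at 0.7651 to cover the loan.
Profit = 2,263,843.02 − 2,189,403.35 = AUD 74,440.

AUD 74,440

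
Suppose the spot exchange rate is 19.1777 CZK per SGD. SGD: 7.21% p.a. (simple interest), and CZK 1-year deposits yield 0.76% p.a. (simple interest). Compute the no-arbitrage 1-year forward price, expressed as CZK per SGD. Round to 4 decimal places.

18.0239

T = 1 year.
CZK accumulates by 1 + 0.0076×1 = 1.007600.
SGD growth factor: 1 + 0.0721×1 = 1.072100.
CIP: F = S · (grow CZK)/(grow SGD) = 19.1777 × 1.007600/1.072100 = 18.023925 CZK per SGD.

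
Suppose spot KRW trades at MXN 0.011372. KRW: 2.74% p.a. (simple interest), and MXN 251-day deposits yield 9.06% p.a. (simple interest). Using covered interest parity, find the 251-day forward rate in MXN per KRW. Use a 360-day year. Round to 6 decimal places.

T = 251/360 years.
Growth of 1 MXN over T: 1 + 0.0906×251/360 = 1.0631683.
KRW growth factor: 1 + 0.0274×251/360 = 1.0191039.
Forward (MXN per KRW) = 0.011372 × 1.0631683 / 1.0191039 = 0.01186371.

0.011864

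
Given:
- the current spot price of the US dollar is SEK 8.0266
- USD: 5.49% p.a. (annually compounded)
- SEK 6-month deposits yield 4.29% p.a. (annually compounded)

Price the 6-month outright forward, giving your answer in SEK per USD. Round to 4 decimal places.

T = 6/12 years.
SEK accumulates by (1 + 0.0429)^(6/12) = 1.0212248.
USD growth factor: (1 + 0.0549)^(6/12) = 1.0270832.
Forward (SEK per USD) = 8.0266 × 1.0212248 / 1.0270832 = 7.980817.

7.9808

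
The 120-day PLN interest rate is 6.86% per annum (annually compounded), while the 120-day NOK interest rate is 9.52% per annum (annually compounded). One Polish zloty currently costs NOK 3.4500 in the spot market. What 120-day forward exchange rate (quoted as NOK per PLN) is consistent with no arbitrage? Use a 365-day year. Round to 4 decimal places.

T = 120/365 years.
Growth of 1 NOK over T: (1 + 0.0952)^(120/365) = 1.0303485.
Growth of 1 PLN over T: (1 + 0.0686)^(120/365) = 1.0220531.
CIP: F = S · (grow NOK)/(grow PLN) = 3.45 × 1.0303485/1.0220531 = 3.478002 NOK per PLN.

3.4780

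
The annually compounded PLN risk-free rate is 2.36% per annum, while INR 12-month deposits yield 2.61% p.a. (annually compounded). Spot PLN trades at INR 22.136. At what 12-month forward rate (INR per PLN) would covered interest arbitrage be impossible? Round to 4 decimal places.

T = 1 year.
Growth of 1 INR over T: (1 + 0.0261)^1 = 1.026100.
PLN growth factor: (1 + 0.0236)^1 = 1.023600.
Forward (INR per PLN) = 22.136 × 1.026100 / 1.023600 = 22.190064.

22.1901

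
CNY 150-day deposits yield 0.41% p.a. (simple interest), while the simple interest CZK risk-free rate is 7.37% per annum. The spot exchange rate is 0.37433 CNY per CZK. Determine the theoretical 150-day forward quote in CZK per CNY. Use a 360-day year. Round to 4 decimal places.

T = 150/360 years.
CNY accumulates by 1 + 0.0041×150/360 = 1.0017083.
CZK accumulates by 1 + 0.0737×150/360 = 1.0307083.
Forward (CNY per CZK) = 0.37433 × 1.0017083 / 1.0307083 = 0.3637979.
Quoted the other way: 1/0.3637979 = 2.7488 CZK per CNY.

2.7488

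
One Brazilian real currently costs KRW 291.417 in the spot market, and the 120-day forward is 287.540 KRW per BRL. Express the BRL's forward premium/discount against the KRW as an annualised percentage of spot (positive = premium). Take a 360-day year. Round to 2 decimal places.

-3.99%

T = 120/360 years.
Period premium: (287.540 − 291.417)/291.417 = -0.0133040.
×(1/T) gives -3.99% p.a.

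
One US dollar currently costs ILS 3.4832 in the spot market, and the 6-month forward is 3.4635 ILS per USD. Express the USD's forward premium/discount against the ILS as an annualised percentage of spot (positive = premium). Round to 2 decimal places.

-1.13%

T = 6/12 years.
USD trades forward at -0.56557% vs spot over the period.
Annualise by dividing by T: -0.0056557 / (6/12) = -0.011311 → -1.13%.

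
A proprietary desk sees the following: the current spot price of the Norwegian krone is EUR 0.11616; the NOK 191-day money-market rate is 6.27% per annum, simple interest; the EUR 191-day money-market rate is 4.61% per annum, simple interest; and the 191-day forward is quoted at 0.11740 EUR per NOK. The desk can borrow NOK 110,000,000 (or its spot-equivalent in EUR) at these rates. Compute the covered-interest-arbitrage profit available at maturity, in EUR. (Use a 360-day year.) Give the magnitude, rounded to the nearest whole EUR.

T = 191/360 years.
Keep in NOK, deliver into the forward: 110,000,000·1.0332658333·0.11740 = EUR 13,343,594.97.
Swap to EUR now, deposit: 110,000,000·0.11616·1.0244586111 = EUR 13,090,122.35.
The quoted forward overvalues NOK, so borrow EUR, buy NOK at spot, deposit the NOK at 6.27%, and sell the proceeds forward at 0.11740.
Arbitrage profit = |13,343,594.97 − 13,090,122.35| = EUR 253,473.

EUR 253,473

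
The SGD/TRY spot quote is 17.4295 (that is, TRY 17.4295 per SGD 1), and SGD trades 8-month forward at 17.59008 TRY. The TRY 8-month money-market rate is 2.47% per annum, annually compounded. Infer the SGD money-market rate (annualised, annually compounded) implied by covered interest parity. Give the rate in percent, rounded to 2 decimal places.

T = 8/12 years.
CIP gives F = S · g_TRY/g_SGD, so g_TRY/g_SGD = 17.59008/17.4295 = 1.0092131.
The TRY side grows by (1 + 0.0247)^(8/12) = 1.0163996.
So the SGD growth factor = 1.0071209.
r = 1.0071209^(12/8) − 1 = 0.010700 → 1.07%.

1.07%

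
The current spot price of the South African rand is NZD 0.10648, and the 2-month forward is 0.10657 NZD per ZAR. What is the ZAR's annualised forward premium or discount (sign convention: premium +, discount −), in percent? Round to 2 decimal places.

T = 2/12 years.
Period premium: (0.10657 − 0.10648)/0.10648 = 0.0008452.
Per annum: 0.0008452 / (2/12) = 0.005071 = 0.51%.

+0.51%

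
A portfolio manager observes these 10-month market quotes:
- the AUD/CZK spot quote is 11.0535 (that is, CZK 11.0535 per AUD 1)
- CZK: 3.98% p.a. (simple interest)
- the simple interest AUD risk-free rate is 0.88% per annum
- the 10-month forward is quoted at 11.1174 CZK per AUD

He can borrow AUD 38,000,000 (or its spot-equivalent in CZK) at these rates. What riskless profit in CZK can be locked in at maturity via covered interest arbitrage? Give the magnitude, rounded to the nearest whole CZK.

CZK 8,404,846

T = 10/12 years.
Invest the AUD and cover forward: 38,000,000 × 1.00733333333 × 11.1174 = CZK 425,559,248.80.
Convert at spot and invest in CZK: 38,000,000 × 11.0535 × 1.03316666667 = CZK 433,964,094.50.
The quoted forward undervalues AUD, so borrow AUD, convert to CZK at spot, deposit the CZK at 3.98%, and buy AUD forward at 11.1174 to cover the loan.
The gap between the two covered legs is CZK 8,404,846.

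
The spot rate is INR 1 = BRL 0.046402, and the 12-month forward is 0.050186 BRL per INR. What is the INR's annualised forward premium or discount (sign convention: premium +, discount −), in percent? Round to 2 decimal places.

T = 1 year.
Period premium: (0.050186 − 0.046402)/0.046402 = 0.0815482.
×(1/T) gives 8.15% p.a.

+8.15%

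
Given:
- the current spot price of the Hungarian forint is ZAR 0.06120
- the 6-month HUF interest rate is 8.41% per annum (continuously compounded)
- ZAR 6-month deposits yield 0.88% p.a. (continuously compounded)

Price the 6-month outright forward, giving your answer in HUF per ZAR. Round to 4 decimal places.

T = 6/12 years.
Growth of 1 ZAR over T: e^(0.0088×6/12) = 1.00440969.
HUF accumulates by e^(0.0841×6/12) = 1.04294662.
CIP: F = S · (grow ZAR)/(grow HUF) = 0.0612 × 1.00440969/1.04294662 = 0.058938657 ZAR per HUF.
Invert for HUF per ZAR: 1 / 0.058938657 = 16.9668.

16.9668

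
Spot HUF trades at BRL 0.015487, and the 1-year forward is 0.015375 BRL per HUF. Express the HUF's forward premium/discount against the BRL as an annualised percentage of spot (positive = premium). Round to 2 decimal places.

-0.72%

T = 1 year.
Period premium: (0.015375 − 0.015487)/0.015487 = -0.0072319.
×(1/T) gives -0.72% p.a.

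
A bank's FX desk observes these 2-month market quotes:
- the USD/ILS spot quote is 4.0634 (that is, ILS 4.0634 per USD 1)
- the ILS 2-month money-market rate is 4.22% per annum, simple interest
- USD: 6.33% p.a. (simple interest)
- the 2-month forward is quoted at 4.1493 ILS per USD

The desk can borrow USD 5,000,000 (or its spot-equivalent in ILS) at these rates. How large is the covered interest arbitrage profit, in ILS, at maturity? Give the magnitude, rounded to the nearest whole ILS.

T = 2/12 years.
Keep in USD, deliver into the forward: 5,000,000·1.010550·4.1493 = ILS 20,965,375.58.
Swap to ILS now, deposit: 5,000,000·4.0634·1.0070333333 = ILS 20,459,896.23.
The quoted forward overvalues USD, so borrow ILS, buy USD at spot, deposit the USD at 6.33%, and sell the proceeds forward at 4.1493.
The gap between the two covered legs is ILS 505,479.

ILS 505,479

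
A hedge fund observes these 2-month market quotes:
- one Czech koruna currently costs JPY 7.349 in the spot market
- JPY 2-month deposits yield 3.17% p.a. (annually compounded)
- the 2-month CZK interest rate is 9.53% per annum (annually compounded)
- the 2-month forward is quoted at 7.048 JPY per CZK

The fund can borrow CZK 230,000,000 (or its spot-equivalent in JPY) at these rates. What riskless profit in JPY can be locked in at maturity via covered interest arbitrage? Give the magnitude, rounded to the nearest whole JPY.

JPY 53,263,617

T = 2/12 years.
Invest the CZK and cover forward: 230,000,000 × 1.015287052706 × 7.048 = JPY 1,645,820,923.92.
Convert at spot and invest in JPY: 230,000,000 × 7.349 × 1.005214871541 = JPY 1,699,084,540.92.
The quoted forward undervalues CZK, so borrow CZK, convert to JPY at spot, deposit the JPY at 3.17%, and buy CZK forward at 7.048 to cover the loan.
Profit = 1,699,084,540.92 − 1,645,820,923.92 = JPY 53,263,617.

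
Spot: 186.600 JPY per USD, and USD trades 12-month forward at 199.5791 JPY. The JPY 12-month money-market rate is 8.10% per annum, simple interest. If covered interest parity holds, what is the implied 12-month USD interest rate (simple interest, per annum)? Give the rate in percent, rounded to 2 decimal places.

1.07%

T = 1 year.
By CIP, F/S equals the JPY-to-USD growth ratio: 199.5791/186.6 = 1.0695557.
The JPY side grows by 1 + 0.0810×1 = 1.081000.
So the USD growth factor = 1.0107001.
(1.0107001 − 1)/T = 0.010700, i.e. 1.07%.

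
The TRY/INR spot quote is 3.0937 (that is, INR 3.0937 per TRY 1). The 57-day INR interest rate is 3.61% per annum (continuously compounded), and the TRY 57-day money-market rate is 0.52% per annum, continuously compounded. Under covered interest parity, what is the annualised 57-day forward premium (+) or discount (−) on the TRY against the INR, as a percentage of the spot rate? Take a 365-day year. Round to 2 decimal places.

+3.10%

T = 57/365 years.
CIP forward (INR per TRY) = 3.0937 × 1.0056535/1.0008124 = 3.1086648.
(F − S)/S ÷ T = (3.1086648 − 3.0937)/3.0937/(57/365) = 0.030975 → 3.10%.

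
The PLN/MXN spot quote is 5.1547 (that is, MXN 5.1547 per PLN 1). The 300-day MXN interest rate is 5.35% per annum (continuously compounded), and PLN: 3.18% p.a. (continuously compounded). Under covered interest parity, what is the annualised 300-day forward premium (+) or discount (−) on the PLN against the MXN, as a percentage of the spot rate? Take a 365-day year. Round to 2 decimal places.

+2.19%

T = 300/365 years.
F = S · g_MXN/g_PLN = 5.1547 × 1.0449537/1.0264816 = 5.2474617.
(F − S)/S ÷ T = (5.2474617 − 5.1547)/5.1547/(300/365) = 0.021895 → 2.19%.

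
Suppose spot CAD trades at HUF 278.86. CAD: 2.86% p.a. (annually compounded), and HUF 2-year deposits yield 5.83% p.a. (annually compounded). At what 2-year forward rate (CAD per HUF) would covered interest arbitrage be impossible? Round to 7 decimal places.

0.0033876

T = 2 years.
Growth of 1 HUF over T: (1 + 0.0583)^2 = 1.1199989.
Growth of 1 CAD over T: (1 + 0.0286)^2 = 1.058018.
CIP: F = S · (grow HUF)/(grow CAD) = 278.86 × 1.1199989/1.058018 = 295.1962 HUF per CAD.
Quoted the other way: 1/295.1962 = 0.0033876 CAD per HUF.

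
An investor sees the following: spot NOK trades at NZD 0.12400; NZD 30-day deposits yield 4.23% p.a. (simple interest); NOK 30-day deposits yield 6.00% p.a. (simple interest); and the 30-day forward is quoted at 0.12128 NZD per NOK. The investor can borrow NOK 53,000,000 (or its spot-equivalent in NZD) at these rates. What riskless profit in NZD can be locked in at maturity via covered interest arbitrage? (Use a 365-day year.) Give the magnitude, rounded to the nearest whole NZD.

T = 30/365 years.
Keep in NOK, deliver into the forward: 53,000,000·1.004931507·0.12128 = NZD 6,459,538.94.
Swap to NZD now, deposit: 53,000,000·0.12400·1.003476712 = NZD 6,594,848.95.
The quoted forward undervalues NOK, so borrow NOK, convert to NZD at spot, deposit the NZD at 4.23%, and buy NOK forward at 0.12128 to cover the loan.
Arbitrage profit = |6,459,538.94 − 6,594,848.95| = NZD 135,310.

NZD 135,310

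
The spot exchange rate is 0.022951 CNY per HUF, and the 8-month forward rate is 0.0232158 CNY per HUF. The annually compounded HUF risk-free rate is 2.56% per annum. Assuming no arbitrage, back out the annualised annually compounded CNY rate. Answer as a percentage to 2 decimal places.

T = 8/12 years.
F/S = 0.0232158/0.022951 = 1.0115376 = (growth of CNY) / (growth of HUF).
The HUF side grows by (1 + 0.0256)^(8/12) = 1.0169947.
So the CNY growth factor = 1.0287284.
Annualise: 1.0287284^(12/8) − 1 = 0.043401 = 4.34%.

4.34%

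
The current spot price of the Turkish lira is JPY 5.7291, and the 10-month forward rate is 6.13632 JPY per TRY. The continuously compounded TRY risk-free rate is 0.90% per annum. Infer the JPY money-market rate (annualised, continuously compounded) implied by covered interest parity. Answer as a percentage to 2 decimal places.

T = 10/12 years.
F/S = 6.13632/5.7291 = 1.0710792 = (growth of JPY) / (growth of TRY).
TRY growth factor: e^(0.0090×10/12) = 1.0075282.
Hence g_JPY = 1.0791425.
Take logs: ln 1.0791425 / (10/12) = 0.091400, so 9.14%.

9.14%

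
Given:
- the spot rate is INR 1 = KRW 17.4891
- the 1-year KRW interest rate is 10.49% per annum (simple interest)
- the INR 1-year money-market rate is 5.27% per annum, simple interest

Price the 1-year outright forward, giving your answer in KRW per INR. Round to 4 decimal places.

18.3563

T = 1 year.
KRW growth factor: 1 + 0.1049×1 = 1.104900.
INR accumulates by 1 + 0.0527×1 = 1.052700.
CIP: F = S · (grow KRW)/(grow INR) = 17.4891 × 1.104900/1.052700 = 18.356328 KRW per INR.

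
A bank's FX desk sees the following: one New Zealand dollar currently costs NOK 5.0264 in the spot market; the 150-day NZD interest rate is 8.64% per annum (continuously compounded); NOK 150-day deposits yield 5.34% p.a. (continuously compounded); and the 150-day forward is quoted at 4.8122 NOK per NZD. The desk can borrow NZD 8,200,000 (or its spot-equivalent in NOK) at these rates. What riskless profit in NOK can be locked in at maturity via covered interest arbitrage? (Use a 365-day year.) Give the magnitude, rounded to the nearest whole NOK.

T = 150/365 years.
Keep in NZD, deliver into the forward: 8,200,000·1.036144745·4.8122 = NOK 40,886,313.08.
Swap to NOK now, deposit: 8,200,000·5.0264·1.0221877726 = NOK 42,130,981.89.
The quoted forward undervalues NZD, so borrow NZD, convert to NOK at spot, deposit the NOK at 5.34%, and buy NZD forward at 4.8122 to cover the loan.
Profit = 42,130,981.89 − 40,886,313.08 = NOK 1,244,669.

NOK 1,244,669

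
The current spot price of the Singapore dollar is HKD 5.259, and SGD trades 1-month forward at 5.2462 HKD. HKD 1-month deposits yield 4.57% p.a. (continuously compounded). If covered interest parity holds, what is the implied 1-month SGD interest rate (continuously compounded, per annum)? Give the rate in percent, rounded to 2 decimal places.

T = 1/12 years.
By CIP, F/S equals the HKD-to-SGD growth ratio: 5.2462/5.259 = 0.9975661.
HKD growth factor: e^(0.0457×1/12) = 1.0038156.
Hence g_SGD = 1.0062647.
r = ln(1.0062647)/(1/12) = 0.074942 → 7.49%.

7.49%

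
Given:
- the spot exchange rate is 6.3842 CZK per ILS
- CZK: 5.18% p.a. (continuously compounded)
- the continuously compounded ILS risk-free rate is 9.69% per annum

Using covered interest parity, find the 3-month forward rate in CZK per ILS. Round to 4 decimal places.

6.3126

T = 3/12 years.
Growth of 1 CZK over T: e^(0.0518×3/12) = 1.0130342.
Growth of 1 ILS over T: e^(0.0969×3/12) = 1.0245208.
CIP: F = S · (grow CZK)/(grow ILS) = 6.3842 × 1.0130342/1.0245208 = 6.312622 CZK per ILS.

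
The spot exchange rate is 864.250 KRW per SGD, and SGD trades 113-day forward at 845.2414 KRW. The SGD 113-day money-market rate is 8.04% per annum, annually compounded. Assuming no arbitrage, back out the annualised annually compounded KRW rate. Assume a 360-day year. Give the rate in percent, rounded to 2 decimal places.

T = 113/360 years.
F/S = 845.2414/864.25 = 0.9780057 = (growth of KRW) / (growth of SGD).
The SGD side grows by (1 + 0.0804)^(113/360) = 1.0245704.
So the KRW growth factor = 1.0020357.
r = 1.0020357^(360/113) − 1 = 0.006500 → 0.65%.

0.65%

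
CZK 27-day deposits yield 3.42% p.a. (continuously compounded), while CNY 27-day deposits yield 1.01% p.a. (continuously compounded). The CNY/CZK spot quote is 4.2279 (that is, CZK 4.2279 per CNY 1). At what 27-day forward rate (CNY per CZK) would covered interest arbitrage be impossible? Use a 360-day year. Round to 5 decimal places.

0.23610

T = 27/360 years.
CZK accumulates by e^(0.0342×27/360) = 1.0025683.
Growth of 1 CNY over T: e^(0.0101×27/360) = 1.0007578.
Forward (CZK per CNY) = 4.2279 × 1.0025683 / 1.0007578 = 4.235549.
Invert for CNY per CZK: 1 / 4.235549 = 0.23610.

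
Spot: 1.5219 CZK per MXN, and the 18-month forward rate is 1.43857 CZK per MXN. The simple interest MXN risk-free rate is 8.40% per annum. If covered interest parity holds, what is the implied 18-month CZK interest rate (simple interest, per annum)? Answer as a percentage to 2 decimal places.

T = 18/12 years.
CIP gives F = S · g_CZK/g_MXN, so g_CZK/g_MXN = 1.43857/1.5219 = 0.9452461.
MXN growth factor: 1 + 0.0840×18/12 = 1.126000.
Hence g_CZK = 1.0643471.
r = (1.0643471 − 1)/(18/12) = 0.042898 → 4.29%.

4.29%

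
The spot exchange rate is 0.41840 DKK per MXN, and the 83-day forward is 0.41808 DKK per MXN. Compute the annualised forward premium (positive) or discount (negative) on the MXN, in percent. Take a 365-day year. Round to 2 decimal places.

-0.34%

T = 83/365 years.
MXN trades forward at -0.07648% vs spot over the period.
Per annum: -0.0007648 / (83/365) = -0.003363 = -0.34%.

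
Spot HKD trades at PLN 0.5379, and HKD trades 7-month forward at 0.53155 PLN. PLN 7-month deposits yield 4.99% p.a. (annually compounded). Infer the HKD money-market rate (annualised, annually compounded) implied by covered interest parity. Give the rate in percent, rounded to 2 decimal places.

7.15%

T = 7/12 years.
F/S = 0.53155/0.5379 = 0.9881948 = (growth of PLN) / (growth of HKD).
The PLN side grows by (1 + 0.0499)^(7/12) = 1.0288127.
So the HKD growth factor = 1.0411031.
Annualise: 1.0411031^(12/7) − 1 = 0.071493 = 7.15%.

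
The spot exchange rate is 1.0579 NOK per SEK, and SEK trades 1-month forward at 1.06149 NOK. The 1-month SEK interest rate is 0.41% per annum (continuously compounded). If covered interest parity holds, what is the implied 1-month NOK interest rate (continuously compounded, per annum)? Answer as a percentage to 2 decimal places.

4.48%

T = 1/12 years.
By CIP, F/S equals the NOK-to-SEK growth ratio: 1.06149/1.0579 = 1.0033935.
The SEK side grows by e^(0.0041×1/12) = 1.0003417.
That pins the NOK growth at 1.0037364.
r = ln(1.0037364)/(1/12) = 0.044753 → 4.48%.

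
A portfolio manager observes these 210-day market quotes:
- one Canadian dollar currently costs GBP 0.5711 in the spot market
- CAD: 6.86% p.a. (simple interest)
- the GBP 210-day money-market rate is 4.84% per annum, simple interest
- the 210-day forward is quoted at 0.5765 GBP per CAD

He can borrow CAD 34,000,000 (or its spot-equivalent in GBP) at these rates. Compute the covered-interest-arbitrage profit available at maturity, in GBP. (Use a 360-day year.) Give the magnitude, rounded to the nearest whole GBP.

GBP 419,749

T = 210/360 years.
Invest the CAD and cover forward: 34,000,000 × 1.0400166667 × 0.5765 = GBP 20,385,366.68.
Convert at spot and invest in GBP: 34,000,000 × 0.5711 × 1.0282333333 = GBP 19,965,617.93.
The quoted forward overvalues CAD, so borrow GBP, buy CAD at spot, deposit the CAD at 6.86%, and sell the proceeds forward at 0.5765.
Profit = 20,385,366.68 − 19,965,617.93 = GBP 419,749.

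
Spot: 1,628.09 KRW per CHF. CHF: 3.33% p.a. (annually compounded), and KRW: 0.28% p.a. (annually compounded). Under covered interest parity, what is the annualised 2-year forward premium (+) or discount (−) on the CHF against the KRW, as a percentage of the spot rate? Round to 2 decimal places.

-2.91%

T = 2 years.
F = S · g_KRW/g_CHF = 1628.09 × 1.0056078/1.0677089 = 1533.39548.
Annualised premium = (F − S)/S × (1/T) = (1533.39548 − 1628.09)/1628.09 ÷ 2 = -2.91%.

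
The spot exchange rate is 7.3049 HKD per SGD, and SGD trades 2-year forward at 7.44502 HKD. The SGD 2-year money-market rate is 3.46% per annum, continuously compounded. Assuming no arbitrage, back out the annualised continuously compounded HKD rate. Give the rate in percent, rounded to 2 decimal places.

4.41%

T = 2 years.
F/S = 7.44502/7.3049 = 1.0191816 = (growth of HKD) / (growth of SGD).
SGD growth factor: e^(0.0346×2) = 1.0716505.
That pins the HKD growth at 1.0922065.
r = ln(1.0922065)/2 = 0.044100 → 4.41%.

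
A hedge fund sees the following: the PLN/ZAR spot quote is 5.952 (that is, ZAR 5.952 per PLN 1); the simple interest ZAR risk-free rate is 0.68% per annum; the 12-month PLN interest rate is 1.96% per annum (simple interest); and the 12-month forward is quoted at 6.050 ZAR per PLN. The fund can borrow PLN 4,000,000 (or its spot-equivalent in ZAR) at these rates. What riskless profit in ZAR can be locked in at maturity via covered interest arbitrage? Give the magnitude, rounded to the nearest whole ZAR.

ZAR 704,426

T = 1 year.
Invest the PLN and cover forward: 4,000,000 × 1.019600 × 6.050 = ZAR 24,674,320.00.
Convert at spot and invest in ZAR: 4,000,000 × 5.952 × 1.006800 = ZAR 23,969,894.40.
The quoted forward overvalues PLN, so borrow ZAR, buy PLN at spot, deposit the PLN at 1.96%, and sell the proceeds forward at 6.050.
The gap between the two covered legs is ZAR 704,426.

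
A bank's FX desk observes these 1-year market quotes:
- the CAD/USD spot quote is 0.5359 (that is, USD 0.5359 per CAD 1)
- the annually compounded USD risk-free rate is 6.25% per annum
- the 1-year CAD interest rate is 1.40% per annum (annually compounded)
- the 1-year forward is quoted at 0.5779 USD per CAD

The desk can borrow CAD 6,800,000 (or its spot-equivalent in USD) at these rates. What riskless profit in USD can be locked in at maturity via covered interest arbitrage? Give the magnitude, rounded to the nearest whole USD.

T = 1 year.
Route A — deposit CAD, sell forward: 6,800,000 × 1.014000 × 0.5779 = USD 3,984,736.08.
Route B — convert at spot, deposit USD: 6,800,000 × 0.5359 × 1.062500 = USD 3,871,877.50.
The quoted forward overvalues CAD, so borrow USD, buy CAD at spot, deposit the CAD at 1.40%, and sell the proceeds forward at 0.5779.
Arbitrage profit = |3,984,736.08 − 3,871,877.50| = USD 112,859.

USD 112,859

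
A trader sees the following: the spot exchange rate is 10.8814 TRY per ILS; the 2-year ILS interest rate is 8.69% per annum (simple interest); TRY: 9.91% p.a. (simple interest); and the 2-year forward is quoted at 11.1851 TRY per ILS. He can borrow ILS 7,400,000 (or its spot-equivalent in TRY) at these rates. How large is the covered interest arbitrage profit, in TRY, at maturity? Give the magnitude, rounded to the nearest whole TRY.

T = 2 years.
Invest the ILS and cover forward: 7,400,000 × 1.173800 × 11.1851 = TRY 97,155,120.81.
Convert at spot and invest in TRY: 7,400,000 × 10.8814 × 1.198200 = TRY 96,481,891.75.
The quoted forward overvalues ILS, so borrow TRY, buy ILS at spot, deposit the ILS at 8.69%, and sell the proceeds forward at 11.1851.
Profit = 97,155,120.81 − 96,481,891.75 = TRY 673,229.

TRY 673,229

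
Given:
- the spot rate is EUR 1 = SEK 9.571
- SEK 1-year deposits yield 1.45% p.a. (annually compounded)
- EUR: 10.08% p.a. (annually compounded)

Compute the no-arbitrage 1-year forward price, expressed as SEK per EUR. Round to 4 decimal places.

8.8207

T = 1 year.
SEK growth factor: (1 + 0.0145)^1 = 1.014500.
Growth of 1 EUR over T: (1 + 0.1008)^1 = 1.100800.
Forward (SEK per EUR) = 9.571 × 1.014500 / 1.100800 = 8.820657.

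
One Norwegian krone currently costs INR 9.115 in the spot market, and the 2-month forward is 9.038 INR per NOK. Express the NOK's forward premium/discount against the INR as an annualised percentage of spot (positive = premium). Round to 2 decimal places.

-5.07%

T = 2/12 years.
NOK trades forward at -0.84476% vs spot over the period.
Per annum: -0.0084476 / (2/12) = -0.050686 = -5.07%.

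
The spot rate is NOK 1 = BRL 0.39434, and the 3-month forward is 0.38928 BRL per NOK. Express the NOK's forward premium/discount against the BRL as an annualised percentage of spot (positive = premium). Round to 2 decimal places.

-5.13%

T = 3/12 years.
NOK trades forward at -1.28316% vs spot over the period.
×(1/T) gives -5.13% p.a.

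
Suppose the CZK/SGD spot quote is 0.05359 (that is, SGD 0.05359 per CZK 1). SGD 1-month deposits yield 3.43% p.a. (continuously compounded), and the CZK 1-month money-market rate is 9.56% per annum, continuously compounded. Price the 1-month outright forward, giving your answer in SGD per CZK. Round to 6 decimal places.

0.053317

T = 1/12 years.
Growth of 1 SGD over T: e^(0.0343×1/12) = 1.0028624.
CZK accumulates by e^(0.0956×1/12) = 1.0079985.
Forward (SGD per CZK) = 0.05359 × 1.0028624 / 1.0079985 = 0.05331694.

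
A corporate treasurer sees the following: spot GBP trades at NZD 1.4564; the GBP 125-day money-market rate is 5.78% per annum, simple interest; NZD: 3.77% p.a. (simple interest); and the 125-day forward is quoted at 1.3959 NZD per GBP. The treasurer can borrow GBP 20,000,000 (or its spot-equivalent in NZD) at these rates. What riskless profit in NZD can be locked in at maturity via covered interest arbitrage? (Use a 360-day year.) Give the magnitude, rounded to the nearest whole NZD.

T = 125/360 years.
Invest the GBP and cover forward: 20,000,000 × 1.0200694444 × 1.3959 = NZD 28,478,298.75.
Convert at spot and invest in NZD: 20,000,000 × 1.4564 × 1.0130902778 = NZD 29,509,293.61.
The quoted forward undervalues GBP, so borrow GBP, convert to NZD at spot, deposit the NZD at 3.77%, and buy GBP forward at 1.3959 to cover the loan.
Arbitrage profit = |28,478,298.75 − 29,509,293.61| = NZD 1,030,995.

NZD 1,030,995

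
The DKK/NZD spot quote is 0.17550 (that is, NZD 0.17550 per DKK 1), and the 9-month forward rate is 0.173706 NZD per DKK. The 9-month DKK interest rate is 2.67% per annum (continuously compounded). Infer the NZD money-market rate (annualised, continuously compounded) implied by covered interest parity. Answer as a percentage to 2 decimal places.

T = 9/12 years.
CIP gives F = S · g_NZD/g_DKK, so g_NZD/g_DKK = 0.173706/0.1755 = 0.9897778.
The DKK side grows by e^(0.0267×9/12) = 1.0202268.
That pins the NZD growth at 1.0097978.
Take logs: ln 1.0097978 / (9/12) = 0.013000, so 1.30%.

1.30%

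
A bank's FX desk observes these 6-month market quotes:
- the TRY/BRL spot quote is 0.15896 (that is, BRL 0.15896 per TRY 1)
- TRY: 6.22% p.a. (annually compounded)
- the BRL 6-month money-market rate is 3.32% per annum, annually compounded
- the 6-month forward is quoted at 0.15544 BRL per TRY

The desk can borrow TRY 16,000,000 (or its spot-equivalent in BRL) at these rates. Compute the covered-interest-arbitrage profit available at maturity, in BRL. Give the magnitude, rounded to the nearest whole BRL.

BRL 22,015

T = 6/12 years.
Keep in TRY, deliver into the forward: 16,000,000·1.030630875·0.15544 = BRL 2,563,220.21.
Swap to BRL now, deposit: 16,000,000·0.15896·1.016464461 = BRL 2,585,235.05.
The quoted forward undervalues TRY, so borrow TRY, convert to BRL at spot, deposit the BRL at 3.32%, and buy TRY forward at 0.15544 to cover the loan.
The gap between the two covered legs is BRL 22,015.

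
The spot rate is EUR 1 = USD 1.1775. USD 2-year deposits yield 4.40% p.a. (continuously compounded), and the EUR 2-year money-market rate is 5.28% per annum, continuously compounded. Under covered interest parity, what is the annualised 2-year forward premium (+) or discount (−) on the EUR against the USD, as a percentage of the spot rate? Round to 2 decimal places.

-0.87%

T = 2 years.
F = S · g_USD/g_EUR = 1.1775 × 1.0919881/1.1113772 = 1.1569573.
Annualised premium = (F − S)/S × (1/T) = (1.1569573 − 1.1775)/1.1775 ÷ 2 = -0.87%.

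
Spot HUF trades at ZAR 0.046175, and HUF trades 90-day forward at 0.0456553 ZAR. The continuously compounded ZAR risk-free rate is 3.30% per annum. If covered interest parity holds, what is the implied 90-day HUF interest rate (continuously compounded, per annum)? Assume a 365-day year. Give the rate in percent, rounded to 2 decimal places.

T = 90/365 years.
By CIP, F/S equals the ZAR-to-HUF growth ratio: 0.0456553/0.046175 = 0.9887450.
The ZAR side grows by e^(0.0330×90/365) = 1.0081702.
Hence g_HUF = 1.0196463.
r = ln(1.0196463)/(90/365) = 0.078904 → 7.89%.

7.89%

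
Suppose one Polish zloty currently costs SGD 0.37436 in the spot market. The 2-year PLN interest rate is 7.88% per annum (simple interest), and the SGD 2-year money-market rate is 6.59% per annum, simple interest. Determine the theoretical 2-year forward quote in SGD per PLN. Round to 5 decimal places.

T = 2 years.
SGD growth factor: 1 + 0.0659×2 = 1.131800.
PLN accumulates by 1 + 0.0788×2 = 1.157600.
CIP: F = S · (grow SGD)/(grow PLN) = 0.37436 × 1.131800/1.157600 = 0.3660165 SGD per PLN.

0.36602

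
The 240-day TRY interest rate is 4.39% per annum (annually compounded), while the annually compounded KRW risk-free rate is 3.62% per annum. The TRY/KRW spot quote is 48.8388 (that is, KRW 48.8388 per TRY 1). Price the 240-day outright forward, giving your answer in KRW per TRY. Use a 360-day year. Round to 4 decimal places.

48.5983

T = 240/360 years.
KRW accumulates by (1 + 0.0362)^(240/360) = 1.02399002.
Growth of 1 TRY over T: (1 + 0.0439)^(240/360) = 1.02905661.
So F = 48.8388 × 1.02399002 / 1.02905661 = 48.598341 (KRW/TRY).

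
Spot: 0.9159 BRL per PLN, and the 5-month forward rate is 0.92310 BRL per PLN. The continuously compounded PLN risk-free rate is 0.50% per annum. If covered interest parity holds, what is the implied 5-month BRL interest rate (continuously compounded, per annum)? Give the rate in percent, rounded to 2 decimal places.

T = 5/12 years.
By CIP, F/S equals the BRL-to-PLN growth ratio: 0.9231/0.9159 = 1.0078611.
PLN growth factor: e^(0.0050×5/12) = 1.0020855.
So the BRL growth factor = 1.009963.
Take logs: ln 1.009963 / (5/12) = 0.023793, so 2.38%.

2.38%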